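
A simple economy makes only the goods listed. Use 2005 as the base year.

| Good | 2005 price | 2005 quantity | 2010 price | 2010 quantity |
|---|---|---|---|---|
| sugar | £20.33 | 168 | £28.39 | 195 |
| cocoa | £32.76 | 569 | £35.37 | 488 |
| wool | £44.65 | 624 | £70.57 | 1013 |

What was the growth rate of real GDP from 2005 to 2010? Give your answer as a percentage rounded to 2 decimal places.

30.58%

Real GDP 2005 = Nominal GDP 2005 = 20.33·168 + 32.76·569 + 44.65·624 = 49917.48.
Real GDP 2010 (at 2005 prices) = 20.33·195 + 32.76·488 + 44.65·1013 = 65181.68.
Real growth = 65181.68/49917.48 − 1 = 0.3058.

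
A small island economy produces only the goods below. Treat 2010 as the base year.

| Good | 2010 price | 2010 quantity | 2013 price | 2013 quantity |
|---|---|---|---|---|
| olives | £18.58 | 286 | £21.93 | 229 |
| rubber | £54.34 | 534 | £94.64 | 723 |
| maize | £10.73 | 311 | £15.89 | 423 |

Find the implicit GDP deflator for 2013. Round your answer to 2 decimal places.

Nominal GDP 2013 = 21.93·229 + 94.64·723 + 15.89·423 = 80168.16.
Real GDP 2013 (at 2010 prices) = 18.58·229 + 54.34·723 + 10.73·423 = 48081.43.
Deflator = Nominal/Real × 100 = 80168.16/48081.43 × 100 = 166.734.

166.73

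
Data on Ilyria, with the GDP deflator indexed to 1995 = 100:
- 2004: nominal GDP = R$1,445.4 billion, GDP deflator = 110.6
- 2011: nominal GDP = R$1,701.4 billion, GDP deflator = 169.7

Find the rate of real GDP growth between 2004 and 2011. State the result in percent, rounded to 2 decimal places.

Real GDP 2004 = 1445.4 / 1.106 = 1306.87.
Real GDP 2011 = 1701.4 / 1.697 = 1002.59.
Real growth = 1002.59 / 1306.87 − 1 = -0.2328.

-23.28%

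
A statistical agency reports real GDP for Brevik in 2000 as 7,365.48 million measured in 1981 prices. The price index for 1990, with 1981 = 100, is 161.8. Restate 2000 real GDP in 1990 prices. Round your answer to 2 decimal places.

11,917.35 million

Real GDP in 1990 prices = Real GDP in 1981 prices × (P_1990/P_1981) = 7365.48 × 1.618 = 11917.35.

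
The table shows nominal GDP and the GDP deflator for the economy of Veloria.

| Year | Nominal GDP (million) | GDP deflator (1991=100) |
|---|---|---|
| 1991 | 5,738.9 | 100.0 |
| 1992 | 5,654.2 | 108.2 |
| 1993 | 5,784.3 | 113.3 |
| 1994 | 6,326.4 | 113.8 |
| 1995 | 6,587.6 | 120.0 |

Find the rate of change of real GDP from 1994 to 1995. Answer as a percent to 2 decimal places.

Real GDP 1994 = 6326.4/1.138 = 5559.23.
Real GDP 1995 = 6587.6/1.200 = 5489.67.
Change = 5489.67/5559.23 − 1 = -0.0125.

-1.25%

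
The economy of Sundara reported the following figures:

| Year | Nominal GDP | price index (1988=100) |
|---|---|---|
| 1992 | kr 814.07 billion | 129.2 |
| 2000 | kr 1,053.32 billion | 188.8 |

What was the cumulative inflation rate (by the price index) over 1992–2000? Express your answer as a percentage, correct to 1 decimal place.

Price-level change = 188.8 / 129.2 − 1 = 0.4613.

46.1%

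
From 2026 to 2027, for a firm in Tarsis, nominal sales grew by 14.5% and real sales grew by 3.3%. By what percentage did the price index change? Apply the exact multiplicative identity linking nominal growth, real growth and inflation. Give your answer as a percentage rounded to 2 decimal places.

10.84%

(1 + g_nom) = (1 + g_real)(1 + π), so π = 1.1450 / 1.0330 − 1 = 0.10842.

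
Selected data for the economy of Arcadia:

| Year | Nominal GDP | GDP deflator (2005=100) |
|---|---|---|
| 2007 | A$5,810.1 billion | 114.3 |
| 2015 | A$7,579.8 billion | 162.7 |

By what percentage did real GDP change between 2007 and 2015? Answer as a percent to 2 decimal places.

Deflate each year: 2007 → 5810.1/1.143 = 5083.20; 2015 → 7579.8/1.627 = 4658.76.
So real GDP changed by 4658.76/5083.20 − 1 = -0.0835, i.e. -8.35%.

-8.35%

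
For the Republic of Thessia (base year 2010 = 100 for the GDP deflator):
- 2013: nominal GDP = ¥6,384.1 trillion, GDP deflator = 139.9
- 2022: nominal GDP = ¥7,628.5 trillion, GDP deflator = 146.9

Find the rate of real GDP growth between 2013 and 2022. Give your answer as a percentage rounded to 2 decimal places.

13.80%

Real GDP 2013 = 6384.1 / 1.399 = 4563.33.
Real GDP 2022 = 7628.5 / 1.469 = 5192.99.
Real growth = 5192.99 / 4563.33 − 1 = 0.1380.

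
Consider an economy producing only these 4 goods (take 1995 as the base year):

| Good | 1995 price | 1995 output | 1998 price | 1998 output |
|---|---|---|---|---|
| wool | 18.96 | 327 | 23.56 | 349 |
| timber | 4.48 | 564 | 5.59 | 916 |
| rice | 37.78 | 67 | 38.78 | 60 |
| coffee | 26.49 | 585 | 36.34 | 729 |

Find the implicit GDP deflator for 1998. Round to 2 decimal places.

130.54

Nominal GDP 1998 = 23.56·349 + 5.59·916 + 38.78·60 + 36.34·729 = 42161.54.
Real GDP 1998 (at 1995 prices) = 18.96·349 + 4.48·916 + 37.78·60 + 26.49·729 = 32298.73.
Deflator = Nominal/Real × 100 = 42161.54/32298.73 × 100 = 130.536.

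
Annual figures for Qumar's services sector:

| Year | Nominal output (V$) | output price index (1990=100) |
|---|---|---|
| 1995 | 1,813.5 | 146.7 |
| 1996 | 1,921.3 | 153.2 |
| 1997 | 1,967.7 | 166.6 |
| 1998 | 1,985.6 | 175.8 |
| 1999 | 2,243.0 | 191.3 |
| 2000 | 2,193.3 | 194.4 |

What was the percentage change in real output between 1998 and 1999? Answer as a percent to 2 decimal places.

3.81%

Real output 1998 = 1985.6/1.758 = 1129.47.
Real output 1999 = 2243.0/1.913 = 1172.50.
Change = 1172.50/1129.47 − 1 = 0.0381.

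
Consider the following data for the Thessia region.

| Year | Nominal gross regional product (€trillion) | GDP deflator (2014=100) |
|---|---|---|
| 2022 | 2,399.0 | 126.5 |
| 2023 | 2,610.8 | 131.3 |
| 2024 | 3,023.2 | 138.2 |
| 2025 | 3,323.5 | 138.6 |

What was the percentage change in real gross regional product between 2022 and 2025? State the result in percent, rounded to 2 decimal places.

Real gross regional product 2022 = 2399.0/1.265 = 1896.44.
Real gross regional product 2025 = 3323.5/1.386 = 2397.91.
Change = 2397.91/1896.44 − 1 = 0.2644.

26.44%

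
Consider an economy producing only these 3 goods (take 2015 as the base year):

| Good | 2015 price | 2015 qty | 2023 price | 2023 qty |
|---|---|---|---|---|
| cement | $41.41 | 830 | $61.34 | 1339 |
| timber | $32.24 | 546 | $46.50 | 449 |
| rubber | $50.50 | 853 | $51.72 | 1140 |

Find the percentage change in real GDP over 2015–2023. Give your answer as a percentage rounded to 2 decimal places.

34.13%

Real GDP 2015 = Nominal GDP 2015 = 41.41·830 + 32.24·546 + 50.50·853 = 95049.84.
Real GDP 2023 (at 2015 prices) = 41.41·1339 + 32.24·449 + 50.50·1140 = 127493.75.
Real growth = 127493.75/95049.84 − 1 = 0.3413.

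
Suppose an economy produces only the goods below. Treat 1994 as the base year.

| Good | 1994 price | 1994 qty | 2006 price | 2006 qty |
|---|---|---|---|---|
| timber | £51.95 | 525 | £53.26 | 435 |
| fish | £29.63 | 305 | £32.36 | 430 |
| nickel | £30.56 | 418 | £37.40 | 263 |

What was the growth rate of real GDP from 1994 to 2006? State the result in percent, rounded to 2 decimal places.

Real GDP 1994 = Nominal GDP 1994 = 51.95·525 + 29.63·305 + 30.56·418 = 49084.98.
Real GDP 2006 (at 1994 prices) = 51.95·435 + 29.63·430 + 30.56·263 = 43376.43.
Real growth = 43376.43/49084.98 − 1 = -0.1163.

-11.63%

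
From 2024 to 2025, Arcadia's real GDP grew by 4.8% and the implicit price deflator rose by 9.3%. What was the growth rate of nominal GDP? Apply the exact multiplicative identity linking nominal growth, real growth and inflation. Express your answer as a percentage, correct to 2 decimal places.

14.55%

(1 + g_nom) = (1 + g_real)(1 + π) = 1.0480 × 1.0930 = 1.14546.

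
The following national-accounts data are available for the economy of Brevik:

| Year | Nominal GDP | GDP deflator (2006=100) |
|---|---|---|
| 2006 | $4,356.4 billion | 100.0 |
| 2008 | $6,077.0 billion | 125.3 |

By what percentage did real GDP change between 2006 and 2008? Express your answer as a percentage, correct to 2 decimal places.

11.33%

Real GDP 2006 = 4356.4 / 1.000 = 4356.40.
Real GDP 2008 = 6077.0 / 1.253 = 4849.96.
Real growth = 4849.96 / 4356.40 − 1 = 0.1133.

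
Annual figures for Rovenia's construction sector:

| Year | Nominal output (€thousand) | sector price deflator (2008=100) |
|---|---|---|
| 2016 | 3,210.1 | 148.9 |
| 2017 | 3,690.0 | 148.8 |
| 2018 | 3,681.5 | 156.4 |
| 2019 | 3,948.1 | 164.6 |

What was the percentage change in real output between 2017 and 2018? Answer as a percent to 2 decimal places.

-5.08%

Real output 2017 = 3690.0/1.488 = 2479.84.
Real output 2018 = 3681.5/1.564 = 2353.90.
Change = 2353.90/2479.84 − 1 = -0.0508.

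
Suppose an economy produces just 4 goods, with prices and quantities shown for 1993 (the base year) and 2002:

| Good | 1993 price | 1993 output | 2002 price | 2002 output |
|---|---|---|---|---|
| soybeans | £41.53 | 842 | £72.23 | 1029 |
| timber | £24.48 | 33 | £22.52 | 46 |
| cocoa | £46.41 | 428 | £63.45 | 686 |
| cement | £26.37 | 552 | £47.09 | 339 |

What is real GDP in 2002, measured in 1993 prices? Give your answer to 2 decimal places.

Real GDP 2002 = Σ (p_1993 × q_2002) = 41.53·1029 + 24.48·46 + 46.41·686 + 26.37·339 = 84637.14.

£84637.14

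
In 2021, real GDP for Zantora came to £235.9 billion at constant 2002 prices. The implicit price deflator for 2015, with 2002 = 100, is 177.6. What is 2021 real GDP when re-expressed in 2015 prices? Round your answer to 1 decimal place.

Real GDP in 2015 prices = Real GDP in 2002 prices × (P_2015/P_2002) = 235.9 × 1.776 = 418.96.

£419.0 billion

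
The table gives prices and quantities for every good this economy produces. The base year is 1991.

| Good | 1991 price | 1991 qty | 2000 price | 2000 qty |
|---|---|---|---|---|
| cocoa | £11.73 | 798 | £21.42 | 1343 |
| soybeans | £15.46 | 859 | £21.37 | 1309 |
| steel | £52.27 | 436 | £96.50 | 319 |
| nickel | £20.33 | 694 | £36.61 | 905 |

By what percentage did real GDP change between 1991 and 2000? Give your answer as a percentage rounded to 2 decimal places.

19.36%

Real GDP 1991 = Nominal GDP 1991 = 11.73·798 + 15.46·859 + 52.27·436 + 20.33·694 = 59539.42.
Real GDP 2000 (at 1991 prices) = 11.73·1343 + 15.46·1309 + 52.27·319 + 20.33·905 = 71063.31.
Real growth = 71063.31/59539.42 − 1 = 0.1936.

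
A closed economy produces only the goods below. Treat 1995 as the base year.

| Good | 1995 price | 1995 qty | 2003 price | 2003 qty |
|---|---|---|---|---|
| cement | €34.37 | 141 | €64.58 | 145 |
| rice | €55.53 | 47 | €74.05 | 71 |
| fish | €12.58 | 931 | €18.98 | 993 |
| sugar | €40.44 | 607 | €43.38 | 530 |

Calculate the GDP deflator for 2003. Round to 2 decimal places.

Nominal GDP 2003 = 64.58·145 + 74.05·71 + 18.98·993 + 43.38·530 = 56460.19.
Real GDP 2003 (at 1995 prices) = 34.37·145 + 55.53·71 + 12.58·993 + 40.44·530 = 42851.42.
Deflator = Nominal/Real × 100 = 56460.19/42851.42 × 100 = 131.758.

131.76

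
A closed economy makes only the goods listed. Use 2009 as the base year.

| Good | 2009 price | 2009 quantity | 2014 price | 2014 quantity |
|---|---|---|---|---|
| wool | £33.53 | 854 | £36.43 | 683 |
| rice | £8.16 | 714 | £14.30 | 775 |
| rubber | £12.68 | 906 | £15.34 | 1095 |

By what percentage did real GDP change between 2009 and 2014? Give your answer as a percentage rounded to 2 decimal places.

Real GDP 2009 = Nominal GDP 2009 = 33.53·854 + 8.16·714 + 12.68·906 = 45948.94.
Real GDP 2014 (at 2009 prices) = 33.53·683 + 8.16·775 + 12.68·1095 = 43109.59.
Real growth = 43109.59/45948.94 − 1 = -0.0618.

-6.18%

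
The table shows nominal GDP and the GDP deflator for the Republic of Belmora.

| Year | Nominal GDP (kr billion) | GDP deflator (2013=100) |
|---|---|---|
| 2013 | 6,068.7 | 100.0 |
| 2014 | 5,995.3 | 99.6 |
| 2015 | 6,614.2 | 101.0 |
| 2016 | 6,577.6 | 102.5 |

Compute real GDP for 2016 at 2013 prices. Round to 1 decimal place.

kr 6,417.2 billion

Real GDP 2016 = 6577.6 / 1.025 = 6417.17.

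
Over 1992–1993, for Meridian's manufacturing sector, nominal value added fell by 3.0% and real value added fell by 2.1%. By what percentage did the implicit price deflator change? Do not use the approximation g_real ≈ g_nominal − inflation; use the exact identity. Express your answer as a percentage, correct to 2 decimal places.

(1 + g_nom) = (1 + g_real)(1 + π), so π = 0.9700 / 0.9790 − 1 = -0.00919.

-0.92%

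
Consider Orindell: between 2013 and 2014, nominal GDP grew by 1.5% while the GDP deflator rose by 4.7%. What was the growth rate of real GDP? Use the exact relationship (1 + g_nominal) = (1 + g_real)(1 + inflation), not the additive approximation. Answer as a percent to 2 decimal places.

-3.06%

(1 + g_nom) = (1 + g_real)(1 + π), so g_real = 1.0150 / 1.0470 − 1 = -0.03056.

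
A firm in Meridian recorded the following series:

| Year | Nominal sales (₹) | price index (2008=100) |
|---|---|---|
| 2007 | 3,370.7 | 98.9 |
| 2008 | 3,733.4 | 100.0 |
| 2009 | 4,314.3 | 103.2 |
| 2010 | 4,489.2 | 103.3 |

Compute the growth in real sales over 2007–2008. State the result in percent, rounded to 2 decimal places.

Real sales 2007 = 3370.7/0.989 = 3408.19.
Real sales 2008 = 3733.4/1.000 = 3733.40.
Change = 3733.40/3408.19 − 1 = 0.0954.

9.54%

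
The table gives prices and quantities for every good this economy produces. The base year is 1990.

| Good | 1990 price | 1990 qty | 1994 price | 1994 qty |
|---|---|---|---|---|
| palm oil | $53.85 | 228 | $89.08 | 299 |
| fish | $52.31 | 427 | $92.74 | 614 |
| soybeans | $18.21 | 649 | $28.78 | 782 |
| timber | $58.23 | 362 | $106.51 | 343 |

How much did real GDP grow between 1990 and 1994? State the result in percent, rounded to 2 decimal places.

Real GDP 1990 = Nominal GDP 1990 = 53.85·228 + 52.31·427 + 18.21·649 + 58.23·362 = 67511.72.
Real GDP 1994 (at 1990 prices) = 53.85·299 + 52.31·614 + 18.21·782 + 58.23·343 = 82432.60.
Real growth = 82432.60/67511.72 − 1 = 0.2210.

22.10%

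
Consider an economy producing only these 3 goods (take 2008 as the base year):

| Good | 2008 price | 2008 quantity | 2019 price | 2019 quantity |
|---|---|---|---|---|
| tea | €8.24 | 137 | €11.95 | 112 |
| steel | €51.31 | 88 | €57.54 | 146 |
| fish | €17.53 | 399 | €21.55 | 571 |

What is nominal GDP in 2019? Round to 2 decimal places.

Nominal GDP 2019 = Σ (p_2019 × q_2019) = 11.95·112 + 57.54·146 + 21.55·571 = 22044.29.

€22044.29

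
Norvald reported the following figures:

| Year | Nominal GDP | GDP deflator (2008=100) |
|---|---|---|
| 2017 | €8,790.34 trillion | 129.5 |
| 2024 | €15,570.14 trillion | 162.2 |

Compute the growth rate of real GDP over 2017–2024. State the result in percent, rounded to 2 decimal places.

Deflate each year: 2017 → 8790.34/1.295 = 6787.91; 2024 → 15570.14/1.622 = 9599.35.
So real GDP changed by 9599.35/6787.91 − 1 = 0.4142, i.e. 41.42%.

41.42%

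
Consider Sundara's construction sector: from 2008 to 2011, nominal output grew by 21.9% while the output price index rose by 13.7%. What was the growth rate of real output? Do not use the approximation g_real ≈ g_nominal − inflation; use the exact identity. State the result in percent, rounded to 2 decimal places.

7.21%

(1 + g_nom) = (1 + g_real)(1 + π), so g_real = 1.2190 / 1.1370 − 1 = 0.07212.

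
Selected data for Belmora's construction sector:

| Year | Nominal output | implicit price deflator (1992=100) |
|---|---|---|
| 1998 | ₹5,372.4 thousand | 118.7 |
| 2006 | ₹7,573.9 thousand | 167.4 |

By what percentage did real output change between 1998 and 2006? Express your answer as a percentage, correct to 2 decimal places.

-0.04%

Real output 1998 = 5372.4 / 1.187 = 4526.03.
Real output 2006 = 7573.9 / 1.674 = 4524.43.
Real growth = 4524.43 / 4526.03 − 1 = -0.0004.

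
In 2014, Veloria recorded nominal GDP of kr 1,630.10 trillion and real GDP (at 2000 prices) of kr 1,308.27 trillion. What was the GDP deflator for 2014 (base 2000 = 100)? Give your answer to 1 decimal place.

124.6

GDP deflator = (Nominal / Real) × 100 = 1630.10 / 1308.27 × 100 = 124.60.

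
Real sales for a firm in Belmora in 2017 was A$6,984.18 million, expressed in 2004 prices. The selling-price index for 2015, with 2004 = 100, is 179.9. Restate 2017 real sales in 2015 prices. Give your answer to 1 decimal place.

Real sales in 2015 prices = Real sales in 2004 prices × (P_2015/P_2004) = 6984.18 × 1.799 = 12564.54.

A$12,564.5 million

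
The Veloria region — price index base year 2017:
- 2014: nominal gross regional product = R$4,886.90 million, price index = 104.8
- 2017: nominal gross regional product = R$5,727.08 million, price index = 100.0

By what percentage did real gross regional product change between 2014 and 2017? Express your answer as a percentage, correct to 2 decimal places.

22.82%

Real gross regional product 2014 = 4886.90 / 1.048 = 4663.07.
Real gross regional product 2017 = 5727.08 / 1.000 = 5727.08.
Real growth = 5727.08 / 4663.07 − 1 = 0.2282.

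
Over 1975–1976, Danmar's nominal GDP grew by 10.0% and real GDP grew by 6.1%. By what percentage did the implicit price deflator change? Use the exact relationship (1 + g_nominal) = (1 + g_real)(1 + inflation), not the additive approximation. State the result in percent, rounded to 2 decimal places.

(1 + g_nom) = (1 + g_real)(1 + π), so π = 1.1000 / 1.0610 − 1 = 0.03676.

3.68%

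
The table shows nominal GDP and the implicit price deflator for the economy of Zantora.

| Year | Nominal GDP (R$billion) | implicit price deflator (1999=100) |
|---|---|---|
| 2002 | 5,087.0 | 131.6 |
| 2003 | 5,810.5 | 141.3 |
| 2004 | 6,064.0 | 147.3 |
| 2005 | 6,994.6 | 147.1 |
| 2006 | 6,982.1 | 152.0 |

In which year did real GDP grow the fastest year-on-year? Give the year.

2003: real = 5810.5/1.413 = 4112.17; growth vs 2002 (3865.50) = 6.38%.
2004: real = 6064.0/1.473 = 4116.77; growth vs 2003 (4112.17) = 0.11%.
2005: real = 6994.6/1.471 = 4755.00; growth vs 2004 (4116.77) = 15.50%.
2006: real = 6982.1/1.520 = 4593.49; growth vs 2005 (4755.00) = -3.40%.

2005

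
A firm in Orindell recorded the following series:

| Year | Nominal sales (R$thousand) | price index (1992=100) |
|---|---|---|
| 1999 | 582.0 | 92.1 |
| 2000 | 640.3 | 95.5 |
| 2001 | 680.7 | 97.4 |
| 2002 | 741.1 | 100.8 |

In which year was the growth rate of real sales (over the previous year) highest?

2000: real = 640.3/0.955 = 670.47; growth vs 1999 (631.92) = 6.10%.
2001: real = 680.7/0.974 = 698.87; growth vs 2000 (670.47) = 4.24%.
2002: real = 741.1/1.008 = 735.22; growth vs 2001 (698.87) = 5.20%.

2000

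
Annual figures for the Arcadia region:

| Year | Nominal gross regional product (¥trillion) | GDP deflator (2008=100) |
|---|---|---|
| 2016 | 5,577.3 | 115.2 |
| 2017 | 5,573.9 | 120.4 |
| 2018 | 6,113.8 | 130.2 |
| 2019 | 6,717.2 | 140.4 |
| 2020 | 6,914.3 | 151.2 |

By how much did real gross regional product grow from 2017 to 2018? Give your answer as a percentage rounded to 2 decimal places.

1.43%

Real gross regional product 2017 = 5573.9/1.204 = 4629.49.
Real gross regional product 2018 = 6113.8/1.302 = 4695.70.
Change = 4695.70/4629.49 − 1 = 0.0143.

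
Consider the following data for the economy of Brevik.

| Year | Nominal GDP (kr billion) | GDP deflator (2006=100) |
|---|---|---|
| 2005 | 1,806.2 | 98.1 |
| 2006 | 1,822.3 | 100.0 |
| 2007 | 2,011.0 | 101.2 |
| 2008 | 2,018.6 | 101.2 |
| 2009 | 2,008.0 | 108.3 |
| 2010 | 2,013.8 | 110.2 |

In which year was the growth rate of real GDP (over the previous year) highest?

2006: real = 1822.3/1.000 = 1822.30; growth vs 2005 (1841.18) = -1.03%.
2007: real = 2011.0/1.012 = 1987.15; growth vs 2006 (1822.30) = 9.05%.
2008: real = 2018.6/1.012 = 1994.66; growth vs 2007 (1987.15) = 0.38%.
2009: real = 2008.0/1.083 = 1854.11; growth vs 2008 (1994.66) = -7.05%.
2010: real = 2013.8/1.102 = 1827.40; growth vs 2009 (1854.11) = -1.44%.

2007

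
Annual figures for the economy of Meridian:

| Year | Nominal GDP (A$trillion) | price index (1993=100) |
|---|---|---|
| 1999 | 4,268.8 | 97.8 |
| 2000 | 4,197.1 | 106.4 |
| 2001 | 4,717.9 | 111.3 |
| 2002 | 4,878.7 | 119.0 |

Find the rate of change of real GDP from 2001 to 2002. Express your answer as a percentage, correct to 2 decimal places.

Real GDP 2001 = 4717.9/1.113 = 4238.90.
Real GDP 2002 = 4878.7/1.190 = 4099.75.
Change = 4099.75/4238.90 − 1 = -0.0328.

-3.28%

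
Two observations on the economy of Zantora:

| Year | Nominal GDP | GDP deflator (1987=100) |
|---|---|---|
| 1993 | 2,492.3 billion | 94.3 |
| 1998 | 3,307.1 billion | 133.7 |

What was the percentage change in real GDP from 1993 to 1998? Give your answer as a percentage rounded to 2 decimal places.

-6.41%

Real GDP 1993 = 2492.3 / 0.943 = 2642.95.
Real GDP 1998 = 3307.1 / 1.337 = 2473.52.
Real growth = 2473.52 / 2642.95 − 1 = -0.0641.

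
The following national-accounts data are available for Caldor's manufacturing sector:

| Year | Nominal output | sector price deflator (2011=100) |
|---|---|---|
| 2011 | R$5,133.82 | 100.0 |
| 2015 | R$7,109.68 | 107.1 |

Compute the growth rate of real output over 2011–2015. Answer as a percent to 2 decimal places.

Real output 2011 = 5133.82 / 1.000 = 5133.82.
Real output 2015 = 7109.68 / 1.071 = 6638.36.
Real growth = 6638.36 / 5133.82 − 1 = 0.2931.

29.31%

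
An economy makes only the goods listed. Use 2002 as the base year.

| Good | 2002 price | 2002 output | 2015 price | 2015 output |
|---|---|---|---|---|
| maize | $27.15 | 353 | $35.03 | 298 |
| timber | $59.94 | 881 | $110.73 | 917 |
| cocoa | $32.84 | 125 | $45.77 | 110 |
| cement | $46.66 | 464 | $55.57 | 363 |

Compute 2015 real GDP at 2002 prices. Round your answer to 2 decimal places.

$83605.66

Real GDP 2015 = Σ (p_2002 × q_2015) = 27.15·298 + 59.94·917 + 32.84·110 + 46.66·363 = 83605.66.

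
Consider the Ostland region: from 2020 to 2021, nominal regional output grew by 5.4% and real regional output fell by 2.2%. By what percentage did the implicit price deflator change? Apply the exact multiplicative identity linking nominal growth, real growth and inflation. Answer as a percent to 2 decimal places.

(1 + g_nom) = (1 + g_real)(1 + π), so π = 1.0540 / 0.9780 − 1 = 0.07771.

7.77%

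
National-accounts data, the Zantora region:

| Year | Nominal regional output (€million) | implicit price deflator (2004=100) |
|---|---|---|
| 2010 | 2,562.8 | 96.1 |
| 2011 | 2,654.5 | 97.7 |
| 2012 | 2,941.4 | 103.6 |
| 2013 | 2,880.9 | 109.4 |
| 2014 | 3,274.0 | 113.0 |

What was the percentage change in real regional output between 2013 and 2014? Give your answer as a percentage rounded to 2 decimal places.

Real regional output 2013 = 2880.9/1.094 = 2633.36.
Real regional output 2014 = 3274.0/1.130 = 2897.35.
Change = 2897.35/2633.36 − 1 = 0.1002.

10.02%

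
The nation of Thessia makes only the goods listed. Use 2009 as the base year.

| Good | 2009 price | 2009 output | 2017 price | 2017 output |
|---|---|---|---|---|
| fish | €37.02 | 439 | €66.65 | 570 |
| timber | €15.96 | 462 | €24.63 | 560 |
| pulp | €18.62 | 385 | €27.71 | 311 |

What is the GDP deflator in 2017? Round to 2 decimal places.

168.58

Nominal GDP 2017 = 66.65·570 + 24.63·560 + 27.71·311 = 60401.11.
Real GDP 2017 (at 2009 prices) = 37.02·570 + 15.96·560 + 18.62·311 = 35829.82.
Deflator = Nominal/Real × 100 = 60401.11/35829.82 × 100 = 168.578.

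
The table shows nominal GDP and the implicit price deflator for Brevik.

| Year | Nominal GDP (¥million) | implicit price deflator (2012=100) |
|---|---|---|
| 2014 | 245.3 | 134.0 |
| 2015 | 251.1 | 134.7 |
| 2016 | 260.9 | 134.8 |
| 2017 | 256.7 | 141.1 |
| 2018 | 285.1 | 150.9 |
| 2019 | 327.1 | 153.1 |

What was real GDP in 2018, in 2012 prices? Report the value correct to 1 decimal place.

¥188.9 million

Real GDP 2018 = 285.1 / 1.509 = 188.93.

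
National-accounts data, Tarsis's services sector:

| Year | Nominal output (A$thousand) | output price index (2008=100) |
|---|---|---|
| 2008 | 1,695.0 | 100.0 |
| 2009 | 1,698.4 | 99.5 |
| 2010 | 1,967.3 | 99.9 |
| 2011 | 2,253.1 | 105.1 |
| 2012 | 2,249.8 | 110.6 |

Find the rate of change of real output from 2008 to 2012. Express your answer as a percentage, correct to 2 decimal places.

20.01%

Real output 2008 = 1695.0/1.000 = 1695.00.
Real output 2012 = 2249.8/1.106 = 2034.18.
Change = 2034.18/1695.00 − 1 = 0.2001.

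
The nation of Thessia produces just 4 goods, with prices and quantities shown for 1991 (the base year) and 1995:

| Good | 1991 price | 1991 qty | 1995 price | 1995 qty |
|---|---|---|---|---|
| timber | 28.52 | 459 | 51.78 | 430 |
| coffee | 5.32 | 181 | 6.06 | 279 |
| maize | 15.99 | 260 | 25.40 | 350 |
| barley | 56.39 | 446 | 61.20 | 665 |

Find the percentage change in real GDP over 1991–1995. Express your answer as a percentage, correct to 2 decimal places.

31.09%

Real GDP 1991 = Nominal GDP 1991 = 28.52·459 + 5.32·181 + 15.99·260 + 56.39·446 = 43360.94.
Real GDP 1995 (at 1991 prices) = 28.52·430 + 5.32·279 + 15.99·350 + 56.39·665 = 56843.73.
Real growth = 56843.73/43360.94 − 1 = 0.3109.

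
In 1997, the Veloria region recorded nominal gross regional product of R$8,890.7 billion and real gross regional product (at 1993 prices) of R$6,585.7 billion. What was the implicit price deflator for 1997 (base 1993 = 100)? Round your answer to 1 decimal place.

implicit price deflator = (Nominal / Real) × 100 = 8890.7 / 6585.7 × 100 = 135.00.

135.0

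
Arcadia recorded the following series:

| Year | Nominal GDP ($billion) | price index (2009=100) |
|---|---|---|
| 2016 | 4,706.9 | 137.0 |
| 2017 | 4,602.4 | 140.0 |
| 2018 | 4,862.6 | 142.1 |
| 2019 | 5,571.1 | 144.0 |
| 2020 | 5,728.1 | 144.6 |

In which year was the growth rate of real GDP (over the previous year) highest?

2019

2017: real = 4602.4/1.400 = 3287.43; growth vs 2016 (3435.69) = -4.32%.
2018: real = 4862.6/1.421 = 3421.96; growth vs 2017 (3287.43) = 4.09%.
2019: real = 5571.1/1.440 = 3868.82; growth vs 2018 (3421.96) = 13.06%.
2020: real = 5728.1/1.446 = 3961.34; growth vs 2019 (3868.82) = 2.39%.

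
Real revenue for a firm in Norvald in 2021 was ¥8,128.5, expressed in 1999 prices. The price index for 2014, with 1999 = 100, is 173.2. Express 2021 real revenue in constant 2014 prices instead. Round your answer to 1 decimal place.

Real revenue in 2014 prices = Real revenue in 1999 prices × (P_2014/P_1999) = 8128.5 × 1.732 = 14078.56.

¥14,078.6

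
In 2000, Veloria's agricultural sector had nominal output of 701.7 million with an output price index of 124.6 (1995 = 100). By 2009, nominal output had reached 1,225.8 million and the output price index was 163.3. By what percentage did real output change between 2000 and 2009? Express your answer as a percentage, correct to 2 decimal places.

Deflate each year: 2000 → 701.7/1.246 = 563.16; 2009 → 1225.8/1.633 = 750.64.
So real output changed by 750.64/563.16 − 1 = 0.3329, i.e. 33.29%.

33.29%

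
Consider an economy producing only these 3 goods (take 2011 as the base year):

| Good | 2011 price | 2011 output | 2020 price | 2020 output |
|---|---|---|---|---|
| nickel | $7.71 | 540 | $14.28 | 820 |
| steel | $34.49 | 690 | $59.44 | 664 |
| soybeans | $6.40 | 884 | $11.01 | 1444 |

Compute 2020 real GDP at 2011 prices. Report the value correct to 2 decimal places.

$38465.16

Real GDP 2020 = Σ (p_2011 × q_2020) = 7.71·820 + 34.49·664 + 6.40·1444 = 38465.16.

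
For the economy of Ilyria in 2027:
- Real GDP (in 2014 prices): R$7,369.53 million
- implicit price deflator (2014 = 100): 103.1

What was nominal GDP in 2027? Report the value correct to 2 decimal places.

Nominal GDP = Real × (implicit price deflator/100) = 7369.53 × 1.031 = 7597.99.

R$7,597.99 million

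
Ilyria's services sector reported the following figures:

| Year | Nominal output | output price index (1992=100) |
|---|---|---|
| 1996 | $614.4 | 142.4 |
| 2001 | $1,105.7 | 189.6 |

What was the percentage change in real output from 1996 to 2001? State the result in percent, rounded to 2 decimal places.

Deflate each year: 1996 → 614.4/1.424 = 431.46; 2001 → 1105.7/1.896 = 583.18.
So real output changed by 583.18/431.46 − 1 = 0.3516, i.e. 35.16%.

35.16%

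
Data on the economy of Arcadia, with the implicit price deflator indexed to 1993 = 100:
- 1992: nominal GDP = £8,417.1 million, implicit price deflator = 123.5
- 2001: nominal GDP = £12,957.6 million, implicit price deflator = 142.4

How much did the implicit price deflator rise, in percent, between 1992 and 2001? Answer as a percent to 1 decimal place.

15.3%

Price-level change = 142.4 / 123.5 − 1 = 0.1530.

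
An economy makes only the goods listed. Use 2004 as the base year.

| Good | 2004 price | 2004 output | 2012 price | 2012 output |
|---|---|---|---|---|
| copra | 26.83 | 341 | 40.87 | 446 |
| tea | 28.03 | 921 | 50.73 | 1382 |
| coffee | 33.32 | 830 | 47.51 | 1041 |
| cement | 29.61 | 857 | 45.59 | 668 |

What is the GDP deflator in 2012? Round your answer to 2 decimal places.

159.98

Nominal GDP 2012 = 40.87·446 + 50.73·1382 + 47.51·1041 + 45.59·668 = 168248.91.
Real GDP 2012 (at 2004 prices) = 26.83·446 + 28.03·1382 + 33.32·1041 + 29.61·668 = 105169.24.
Deflator = Nominal/Real × 100 = 168248.91/105169.24 × 100 = 159.979.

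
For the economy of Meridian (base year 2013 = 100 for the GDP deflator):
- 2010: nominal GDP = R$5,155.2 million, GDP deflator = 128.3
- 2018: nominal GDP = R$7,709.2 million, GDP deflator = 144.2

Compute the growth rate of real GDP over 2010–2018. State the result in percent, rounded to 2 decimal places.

33.05%

Real GDP 2010 = 5155.2 / 1.283 = 4018.08.
Real GDP 2018 = 7709.2 / 1.442 = 5346.19.
Real growth = 5346.19 / 4018.08 − 1 = 0.3305.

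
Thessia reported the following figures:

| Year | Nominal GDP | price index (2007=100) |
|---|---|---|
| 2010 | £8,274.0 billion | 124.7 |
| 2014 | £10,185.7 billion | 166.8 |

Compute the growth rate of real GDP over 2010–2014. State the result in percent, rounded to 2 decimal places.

Real GDP 2010 = 8274.0 / 1.247 = 6635.12.
Real GDP 2014 = 10185.7 / 1.668 = 6106.53.
Real growth = 6106.53 / 6635.12 − 1 = -0.0797.

-7.97%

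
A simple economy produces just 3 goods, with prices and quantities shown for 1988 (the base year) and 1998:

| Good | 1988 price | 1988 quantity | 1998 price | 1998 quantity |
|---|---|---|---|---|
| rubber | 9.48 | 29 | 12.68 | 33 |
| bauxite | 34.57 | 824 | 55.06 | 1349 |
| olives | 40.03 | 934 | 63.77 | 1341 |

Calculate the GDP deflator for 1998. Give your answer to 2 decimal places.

Nominal GDP 1998 = 12.68·33 + 55.06·1349 + 63.77·1341 = 160209.95.
Real GDP 1998 (at 1988 prices) = 9.48·33 + 34.57·1349 + 40.03·1341 = 100628.00.
Deflator = Nominal/Real × 100 = 160209.95/100628.00 × 100 = 159.210.

159.21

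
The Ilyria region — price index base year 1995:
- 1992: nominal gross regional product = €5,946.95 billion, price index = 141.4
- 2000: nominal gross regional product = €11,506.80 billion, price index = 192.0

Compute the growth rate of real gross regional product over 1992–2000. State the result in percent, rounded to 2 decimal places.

42.50%

Deflate each year: 1992 → 5946.95/1.414 = 4205.76; 2000 → 11506.80/1.920 = 5993.13.
So real gross regional product changed by 5993.13/4205.76 − 1 = 0.4250, i.e. 42.50%.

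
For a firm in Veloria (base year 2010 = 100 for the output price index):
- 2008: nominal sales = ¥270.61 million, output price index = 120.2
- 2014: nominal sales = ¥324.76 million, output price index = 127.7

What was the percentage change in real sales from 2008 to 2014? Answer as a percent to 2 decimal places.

Real sales 2008 = 270.61 / 1.202 = 225.13.
Real sales 2014 = 324.76 / 1.277 = 254.31.
Real growth = 254.31 / 225.13 − 1 = 0.1296.

12.96%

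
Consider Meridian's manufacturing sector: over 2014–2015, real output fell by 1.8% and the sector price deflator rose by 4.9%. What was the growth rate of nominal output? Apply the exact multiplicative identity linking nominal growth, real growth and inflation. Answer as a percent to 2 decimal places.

3.01%

(1 + g_nom) = (1 + g_real)(1 + π) = 0.9820 × 1.0490 = 1.03012.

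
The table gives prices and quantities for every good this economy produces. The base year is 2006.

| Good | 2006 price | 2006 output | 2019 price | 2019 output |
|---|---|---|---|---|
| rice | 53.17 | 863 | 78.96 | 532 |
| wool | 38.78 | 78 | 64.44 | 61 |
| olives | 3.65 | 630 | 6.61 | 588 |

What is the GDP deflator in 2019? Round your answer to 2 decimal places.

Nominal GDP 2019 = 78.96·532 + 64.44·61 + 6.61·588 = 49824.24.
Real GDP 2019 (at 2006 prices) = 53.17·532 + 38.78·61 + 3.65·588 = 32798.22.
Deflator = Nominal/Real × 100 = 49824.24/32798.22 × 100 = 151.911.

151.91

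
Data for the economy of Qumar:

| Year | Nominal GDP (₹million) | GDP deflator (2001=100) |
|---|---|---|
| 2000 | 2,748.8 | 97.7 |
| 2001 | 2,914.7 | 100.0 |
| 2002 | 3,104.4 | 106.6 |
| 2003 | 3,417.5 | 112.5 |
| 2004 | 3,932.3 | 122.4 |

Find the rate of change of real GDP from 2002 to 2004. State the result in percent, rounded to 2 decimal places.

Real GDP 2002 = 3104.4/1.066 = 2912.20.
Real GDP 2004 = 3932.3/1.224 = 3212.66.
Change = 3212.66/2912.20 − 1 = 0.1032.

10.32%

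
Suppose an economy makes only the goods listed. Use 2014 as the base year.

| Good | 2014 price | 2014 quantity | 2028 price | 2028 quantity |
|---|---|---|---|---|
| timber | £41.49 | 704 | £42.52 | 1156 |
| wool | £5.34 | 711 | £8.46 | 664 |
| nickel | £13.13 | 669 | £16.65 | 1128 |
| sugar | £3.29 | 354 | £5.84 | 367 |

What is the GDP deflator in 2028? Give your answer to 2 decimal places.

Nominal GDP 2028 = 42.52·1156 + 8.46·664 + 16.65·1128 + 5.84·367 = 75695.04.
Real GDP 2028 (at 2014 prices) = 41.49·1156 + 5.34·664 + 13.13·1128 + 3.29·367 = 67526.27.
Deflator = Nominal/Real × 100 = 75695.04/67526.27 × 100 = 112.097.

112.10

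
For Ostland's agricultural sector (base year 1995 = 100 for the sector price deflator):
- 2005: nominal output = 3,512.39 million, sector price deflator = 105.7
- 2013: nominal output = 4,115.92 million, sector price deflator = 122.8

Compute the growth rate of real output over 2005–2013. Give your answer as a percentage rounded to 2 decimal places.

0.87%

Deflate each year: 2005 → 3512.39/1.057 = 3322.98; 2013 → 4115.92/1.228 = 3351.73.
So real output changed by 3351.73/3322.98 − 1 = 0.0087, i.e. 0.87%.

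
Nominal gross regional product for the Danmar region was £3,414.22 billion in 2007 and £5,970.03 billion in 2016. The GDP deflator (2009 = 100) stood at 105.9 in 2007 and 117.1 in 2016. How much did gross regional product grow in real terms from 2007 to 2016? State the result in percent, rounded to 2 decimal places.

Real gross regional product 2007 = 3414.22 / 1.059 = 3224.00.
Real gross regional product 2016 = 5970.03 / 1.171 = 5098.23.
Real growth = 5098.23 / 3224.00 − 1 = 0.5813.

58.13%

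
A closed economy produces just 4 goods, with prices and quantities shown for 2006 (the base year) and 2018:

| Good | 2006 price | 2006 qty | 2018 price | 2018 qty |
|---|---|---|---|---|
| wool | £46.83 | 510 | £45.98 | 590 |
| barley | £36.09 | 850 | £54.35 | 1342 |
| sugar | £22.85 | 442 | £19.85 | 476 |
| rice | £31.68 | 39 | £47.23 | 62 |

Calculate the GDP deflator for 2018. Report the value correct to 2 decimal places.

126.48

Nominal GDP 2018 = 45.98·590 + 54.35·1342 + 19.85·476 + 47.23·62 = 112442.76.
Real GDP 2018 (at 2006 prices) = 46.83·590 + 36.09·1342 + 22.85·476 + 31.68·62 = 88903.24.
Deflator = Nominal/Real × 100 = 112442.76/88903.24 × 100 = 126.478.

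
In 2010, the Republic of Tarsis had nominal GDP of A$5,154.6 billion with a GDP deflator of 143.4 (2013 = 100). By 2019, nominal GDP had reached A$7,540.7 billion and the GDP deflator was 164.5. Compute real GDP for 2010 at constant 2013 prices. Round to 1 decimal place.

A$3,594.6 billion

Real GDP = Nominal / (GDP deflator/100) = 5154.6 / 1.434 = 3594.56.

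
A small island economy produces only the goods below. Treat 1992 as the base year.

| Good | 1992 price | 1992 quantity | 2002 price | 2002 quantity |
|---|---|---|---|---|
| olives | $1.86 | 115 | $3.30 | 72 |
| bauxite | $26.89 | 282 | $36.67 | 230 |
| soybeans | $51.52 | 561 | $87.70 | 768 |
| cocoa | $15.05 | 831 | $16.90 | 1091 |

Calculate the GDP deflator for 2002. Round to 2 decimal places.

Nominal GDP 2002 = 3.30·72 + 36.67·230 + 87.70·768 + 16.90·1091 = 94463.20.
Real GDP 2002 (at 1992 prices) = 1.86·72 + 26.89·230 + 51.52·768 + 15.05·1091 = 62305.53.
Deflator = Nominal/Real × 100 = 94463.20/62305.53 × 100 = 151.613.

151.61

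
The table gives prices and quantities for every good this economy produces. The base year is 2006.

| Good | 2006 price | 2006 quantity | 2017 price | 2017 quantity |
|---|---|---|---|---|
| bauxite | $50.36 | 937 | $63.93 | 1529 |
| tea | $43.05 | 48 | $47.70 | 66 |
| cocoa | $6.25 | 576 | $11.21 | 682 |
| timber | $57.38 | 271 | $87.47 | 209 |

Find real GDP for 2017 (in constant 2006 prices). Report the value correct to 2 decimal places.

$96096.66

Real GDP 2017 = Σ (p_2006 × q_2017) = 50.36·1529 + 43.05·66 + 6.25·682 + 57.38·209 = 96096.66.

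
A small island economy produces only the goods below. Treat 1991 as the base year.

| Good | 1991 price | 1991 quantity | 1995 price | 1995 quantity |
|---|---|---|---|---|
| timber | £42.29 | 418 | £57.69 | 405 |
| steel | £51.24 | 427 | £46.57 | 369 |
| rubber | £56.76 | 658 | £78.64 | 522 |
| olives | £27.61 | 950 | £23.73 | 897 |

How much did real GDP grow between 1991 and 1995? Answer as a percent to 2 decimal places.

-12.32%

Real GDP 1991 = Nominal GDP 1991 = 42.29·418 + 51.24·427 + 56.76·658 + 27.61·950 = 103134.28.
Real GDP 1995 (at 1991 prices) = 42.29·405 + 51.24·369 + 56.76·522 + 27.61·897 = 90429.90.
Real growth = 90429.90/103134.28 − 1 = -0.1232.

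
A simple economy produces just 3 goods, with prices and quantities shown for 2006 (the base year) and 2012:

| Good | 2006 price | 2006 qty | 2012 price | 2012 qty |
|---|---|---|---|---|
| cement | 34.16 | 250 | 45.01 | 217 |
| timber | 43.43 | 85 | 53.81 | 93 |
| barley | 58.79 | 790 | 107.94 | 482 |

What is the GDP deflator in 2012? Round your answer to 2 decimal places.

167.88

Nominal GDP 2012 = 45.01·217 + 53.81·93 + 107.94·482 = 66798.58.
Real GDP 2012 (at 2006 prices) = 34.16·217 + 43.43·93 + 58.79·482 = 39788.49.
Deflator = Nominal/Real × 100 = 66798.58/39788.49 × 100 = 167.884.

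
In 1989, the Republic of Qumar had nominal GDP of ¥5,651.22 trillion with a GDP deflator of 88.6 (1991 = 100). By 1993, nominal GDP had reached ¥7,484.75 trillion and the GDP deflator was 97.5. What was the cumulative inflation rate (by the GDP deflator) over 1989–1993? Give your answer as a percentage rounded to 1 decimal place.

Price-level change = 97.5 / 88.6 − 1 = 0.1005.

10.0%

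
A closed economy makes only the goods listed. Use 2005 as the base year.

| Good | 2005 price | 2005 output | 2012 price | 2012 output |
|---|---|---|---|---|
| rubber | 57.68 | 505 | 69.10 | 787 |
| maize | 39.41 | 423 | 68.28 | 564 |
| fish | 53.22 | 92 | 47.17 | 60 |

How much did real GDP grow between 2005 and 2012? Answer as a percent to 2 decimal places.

Real GDP 2005 = Nominal GDP 2005 = 57.68·505 + 39.41·423 + 53.22·92 = 50695.07.
Real GDP 2012 (at 2005 prices) = 57.68·787 + 39.41·564 + 53.22·60 = 70814.60.
Real growth = 70814.60/50695.07 − 1 = 0.3969.

39.69%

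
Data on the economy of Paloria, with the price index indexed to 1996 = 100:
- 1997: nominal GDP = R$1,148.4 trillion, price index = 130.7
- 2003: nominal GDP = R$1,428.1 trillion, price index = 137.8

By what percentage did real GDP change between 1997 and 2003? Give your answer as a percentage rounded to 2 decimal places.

Real GDP 1997 = 1148.4 / 1.307 = 878.65.
Real GDP 2003 = 1428.1 / 1.378 = 1036.36.
Real growth = 1036.36 / 878.65 − 1 = 0.1795.

17.95%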